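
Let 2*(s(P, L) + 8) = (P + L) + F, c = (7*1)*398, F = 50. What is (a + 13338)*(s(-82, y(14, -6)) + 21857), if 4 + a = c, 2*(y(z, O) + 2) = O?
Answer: 351907660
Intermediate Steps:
y(z, O) = -2 + O/2
c = 2786 (c = 7*398 = 2786)
a = 2782 (a = -4 + 2786 = 2782)
s(P, L) = 17 + L/2 + P/2 (s(P, L) = -8 + ((P + L) + 50)/2 = -8 + ((L + P) + 50)/2 = -8 + (50 + L + P)/2 = -8 + (25 + L/2 + P/2) = 17 + L/2 + P/2)
(a + 13338)*(s(-82, y(14, -6)) + 21857) = (2782 + 13338)*((17 + (-2 + (½)*(-6))/2 + (½)*(-82)) + 21857) = 16120*((17 + (-2 - 3)/2 - 41) + 21857) = 16120*((17 + (½)*(-5) - 41) + 21857) = 16120*((17 - 5/2 - 41) + 21857) = 16120*(-53/2 + 21857) = 16120*(43661/2) = 351907660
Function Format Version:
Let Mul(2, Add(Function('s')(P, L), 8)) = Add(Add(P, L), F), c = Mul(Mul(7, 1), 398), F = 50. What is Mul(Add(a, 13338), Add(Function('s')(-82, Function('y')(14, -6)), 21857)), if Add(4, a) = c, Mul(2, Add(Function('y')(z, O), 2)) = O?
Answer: 351907660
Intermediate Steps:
Function('y')(z, O) = Add(-2, Mul(Rational(1, 2), O))
c = 2786 (c = Mul(7, 398) = 2786)
a = 2782 (a = Add(-4, 2786) = 2782)
Function('s')(P, L) = Add(17, Mul(Rational(1, 2), L), Mul(Rational(1, 2), P)) (Function('s')(P, L) = Add(-8, Mul(Rational(1, 2), Add(Add(P, L), 50))) = Add(-8, Mul(Rational(1, 2), Add(Add(L, P), 50))) = Add(-8, Mul(Rational(1, 2), Add(50, L, P))) = Add(-8, Add(25, Mul(Rational(1, 2), L), Mul(Rational(1, 2), P))) = Add(17, Mul(Rational(1, 2), L), Mul(Rational(1, 2), P)))
Mul(Add(a, 13338), Add(Function('s')(-82, Function('y')(14, -6)), 21857)) = Mul(Add(2782, 13338), Add(Add(17, Mul(Rational(1, 2), Add(-2, Mul(Rational(1, 2), -6))), Mul(Rational(1, 2), -82)), 21857)) = Mul(16120, Add(Add(17, Mul(Rational(1, 2), Add(-2, -3)), -41), 21857)) = Mul(16120, Add(Add(17, Mul(Rational(1, 2), -5), -41), 21857)) = Mul(16120, Add(Add(17, Rational(-5, 2), -41), 21857)) = Mul(16120, Add(Rational(-53, 2), 21857)) = Mul(16120, Rational(43661, 2)) = 351907660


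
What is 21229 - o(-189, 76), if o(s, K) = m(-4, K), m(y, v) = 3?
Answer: 21226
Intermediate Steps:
o(s, K) = 3
21229 - o(-189, 76) = 21229 - 1*3 = 21229 - 3 = 21226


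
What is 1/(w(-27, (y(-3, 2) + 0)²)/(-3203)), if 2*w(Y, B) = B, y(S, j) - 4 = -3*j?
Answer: -3203/2 ≈ -1601.5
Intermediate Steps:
y(S, j) = 4 - 3*j
w(Y, B) = B/2
1/(w(-27, (y(-3, 2) + 0)²)/(-3203)) = 1/((((4 - 3*2) + 0)²/2)/(-3203)) = 1/((((4 - 6) + 0)²/2)*(-1/3203)) = 1/(((-2 + 0)²/2)*(-1/3203)) = 1/(((½)*(-2)²)*(-1/3203)) = 1/(((½)*4)*(-1/3203)) = 1/(2*(-1/3203)) = 1/(-2/3203) = -3203/2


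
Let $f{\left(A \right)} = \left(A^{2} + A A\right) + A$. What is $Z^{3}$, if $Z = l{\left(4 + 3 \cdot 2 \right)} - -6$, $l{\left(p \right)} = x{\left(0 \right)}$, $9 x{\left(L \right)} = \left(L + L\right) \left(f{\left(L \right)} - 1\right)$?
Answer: $216$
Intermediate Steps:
$f{\left(A \right)} = A + 2 A^{2}$ ($f{\left(A \right)} = \left(A^{2} + A^{2}\right) + A = 2 A^{2} + A = A + 2 A^{2}$)
$x{\left(L \right)} = \frac{2 L \left(-1 + L \left(1 + 2 L\right)\right)}{9}$ ($x{\left(L \right)} = \frac{\left(L + L\right) \left(L \left(1 + 2 L\right) - 1\right)}{9} = \frac{2 L \left(-1 + L \left(1 + 2 L\right)\right)}{9}$)
$l{\left(p \right)} = 0$ ($l{\left(p \right)} = \frac{2}{9} \cdot 0 \left(-1 + 0 \left(1 + 2 \cdot 0\right)\right) = \frac{2}{9} \cdot 0 \left(-1 + 0 \left(1 + 0\right)\right) = \frac{2}{9} \cdot 0 \left(-1 + 0 \cdot 1\right) = \frac{2}{9} \cdot 0 \left(-1 + 0\right) = \frac{2}{9} \cdot 0 \left(-1\right) = 0$)
$Z = 6$ ($Z = 0 - -6 = 0 + 6 = 6$)
$Z^{3} = 6^{3} = 216$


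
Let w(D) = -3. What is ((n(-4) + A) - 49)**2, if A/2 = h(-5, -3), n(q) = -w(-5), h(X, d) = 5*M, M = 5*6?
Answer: 64516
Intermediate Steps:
M = 30
h(X, d) = 150 (h(X, d) = 5*30 = 150)
n(q) = 3 (n(q) = -1*(-3) = 3)
A = 300 (A = 2*150 = 300)
((n(-4) + A) - 49)**2 = ((3 + 300) - 49)**2 = (303 - 49)**2 = 254**2 = 64516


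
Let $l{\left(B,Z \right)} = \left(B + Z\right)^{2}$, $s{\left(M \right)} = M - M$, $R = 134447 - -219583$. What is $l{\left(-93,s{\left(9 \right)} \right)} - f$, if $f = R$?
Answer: $-345381$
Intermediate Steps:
$R = 354030$ ($R = 134447 + 219583 = 354030$)
$s{\left(M \right)} = 0$
$f = 354030$
$l{\left(-93,s{\left(9 \right)} \right)} - f = \left(-93 + 0\right)^{2} - 354030 = \left(-93\right)^{2} - 354030 = 8649 - 354030 = -345381$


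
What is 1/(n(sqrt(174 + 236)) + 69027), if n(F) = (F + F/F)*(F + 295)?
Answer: 17433/1206657316 - 37*sqrt(410)/603328658 ≈ 1.3206e-5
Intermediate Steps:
n(F) = (1 + F)*(295 + F) (n(F) = (F + 1)*(295 + F) = (1 + F)*(295 + F))
1/(n(sqrt(174 + 236)) + 69027) = 1/((295 + (sqrt(174 + 236))**2 + 296*sqrt(174 + 236)) + 69027) = 1/((295 + (sqrt(410))**2 + 296*sqrt(410)) + 69027) = 1/((295 + 410 + 296*sqrt(410)) + 69027) = 1/((705 + 296*sqrt(410)) + 69027) = 1/(69732 + 296*sqrt(410))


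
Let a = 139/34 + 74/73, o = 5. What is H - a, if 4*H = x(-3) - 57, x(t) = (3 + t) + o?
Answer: -44929/2482 ≈ -18.102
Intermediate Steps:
x(t) = 8 + t (x(t) = (3 + t) + 5 = 8 + t)
a = 12663/2482 (a = 139*(1/34) + 74*(1/73) = 139/34 + 74/73 = 12663/2482 ≈ 5.1019)
H = -13 (H = ((8 - 3) - 57)/4 = (5 - 57)/4 = (¼)*(-52) = -13)
H - a = -13 - 1*12663/2482 = -13 - 12663/2482 = -44929/2482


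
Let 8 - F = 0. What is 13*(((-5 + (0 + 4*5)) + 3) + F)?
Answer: 338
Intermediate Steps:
F = 8 (F = 8 - 1*0 = 8 + 0 = 8)
13*(((-5 + (0 + 4*5)) + 3) + F) = 13*(((-5 + (0 + 4*5)) + 3) + 8) = 13*(((-5 + (0 + 20)) + 3) + 8) = 13*(((-5 + 20) + 3) + 8) = 13*((15 + 3) + 8) = 13*(18 + 8) = 13*26 = 338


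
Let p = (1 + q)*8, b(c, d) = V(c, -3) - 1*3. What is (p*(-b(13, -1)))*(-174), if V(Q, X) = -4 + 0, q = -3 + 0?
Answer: 19488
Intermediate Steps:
q = -3
V(Q, X) = -4
b(c, d) = -7 (b(c, d) = -4 - 1*3 = -4 - 3 = -7)
p = -16 (p = (1 - 3)*8 = -2*8 = -16)
(p*(-b(13, -1)))*(-174) = -(-16)*(-7)*(-174) = -16*7*(-174) = -112*(-174) = 19488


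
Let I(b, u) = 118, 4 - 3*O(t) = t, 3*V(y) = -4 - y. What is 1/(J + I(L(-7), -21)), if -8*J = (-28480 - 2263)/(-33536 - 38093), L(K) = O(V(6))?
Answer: 573032/67587033 ≈ 0.0084784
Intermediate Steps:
V(y) = -4/3 - y/3 (V(y) = (-4 - y)/3 = -4/3 - y/3)
O(t) = 4/3 - t/3
L(K) = 22/9 (L(K) = 4/3 - (-4/3 - 1/3*6)/3 = 4/3 - (-4/3 - 2)/3 = 4/3 - 1/3*(-10/3) = 4/3 + 10/9 = 22/9)
J = -30743/573032 (J = -(-28480 - 2263)/(8*(-33536 - 38093)) = -(-30743)/(8*(-71629)) = -(-30743)*(-1)/(8*71629) = -1/8*30743/71629 = -30743/573032 ≈ -0.053650)
1/(J + I(L(-7), -21)) = 1/(-30743/573032 + 118) = 1/(67587033/573032) = 573032/67587033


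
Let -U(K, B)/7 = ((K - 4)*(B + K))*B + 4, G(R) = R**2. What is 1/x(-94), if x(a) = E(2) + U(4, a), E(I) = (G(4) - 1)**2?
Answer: 1/197 ≈ 0.0050761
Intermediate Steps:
U(K, B) = -28 - 7*B*(-4 + K)*(B + K) (U(K, B) = -7*(((K - 4)*(B + K))*B + 4) = -7*(((-4 + K)*(B + K))*B + 4) = -7*(B*(-4 + K)*(B + K) + 4) = -7*(4 + B*(-4 + K)*(B + K)) = -28 - 7*B*(-4 + K)*(B + K))
E(I) = 225 (E(I) = (4**2 - 1)**2 = (16 - 1)**2 = 15**2 = 225)
x(a) = 197 (x(a) = 225 + (-28 + 28*a**2 - 7*a*4**2 - 7*4*a**2 + 28*a*4) = 225 + (-28 + 28*a**2 - 7*a*16 - 28*a**2 + 112*a) = 225 + (-28 + 28*a**2 - 112*a - 28*a**2 + 112*a) = 225 - 28 = 197)
1/x(-94) = 1/197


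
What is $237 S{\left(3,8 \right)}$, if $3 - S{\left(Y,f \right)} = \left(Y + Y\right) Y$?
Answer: $-3555$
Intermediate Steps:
$S{\left(Y,f \right)} = 3 - 2 Y^{2}$ ($S{\left(Y,f \right)} = 3 - \left(Y + Y\right) Y = 3 - 2 Y Y = 3 - 2 Y^{2}$)
$237 S{\left(3,8 \right)} = 237 \left(3 - 2 \cdot 3^{2}\right) = 237 \left(3 - 18\right) = 237 \left(-15\right) = -3555$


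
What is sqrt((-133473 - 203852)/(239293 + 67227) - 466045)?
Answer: 3*I*sqrt(48652370218030)/30652 ≈ 682.68*I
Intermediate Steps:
sqrt((-133473 - 203852)/(239293 + 67227) - 466045) = sqrt(-337325/306520 - 466045) = sqrt(-337325*1/306520 - 466045) = sqrt(-67465/61304 - 466045) = sqrt(-28570490145/61304) = 3*I*sqrt(48652370218030)/30652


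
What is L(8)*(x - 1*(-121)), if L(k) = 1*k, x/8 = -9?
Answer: 392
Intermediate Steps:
x = -72 (x = 8*(-9) = -72)
L(k) = k
L(8)*(x - 1*(-121)) = 8*(-72 - 1*(-121)) = 8*(-72 + 121) = 8*49 = 392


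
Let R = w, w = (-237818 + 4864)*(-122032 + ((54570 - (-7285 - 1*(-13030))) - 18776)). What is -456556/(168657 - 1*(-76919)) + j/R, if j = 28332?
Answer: -407624468835815/219256471828018 ≈ -1.8591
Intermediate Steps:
w = 21427807782 (w = -232954*(-122032 + ((54570 - (-7285 + 13030)) - 18776)) = -232954*(-122032 + ((54570 - 1*5745) - 18776)) = -232954*(-122032 + ((54570 - 5745) - 18776)) = -232954*(-122032 + (48825 - 18776)) = -232954*(-122032 + 30049) = -232954*(-91983) = 21427807782)
R = 21427807782
-456556/(168657 - 1*(-76919)) + j/R = -456556/(168657 - 1*(-76919)) + 28332/21427807782 = -456556/(168657 + 76919) + 28332*(1/21427807782) = -456556/245576 + 4722/3571301297 = -456556*1/245576 + 4722/3571301297 = -114139/61394 + 4722/3571301297 = -407624468835815/219256471828018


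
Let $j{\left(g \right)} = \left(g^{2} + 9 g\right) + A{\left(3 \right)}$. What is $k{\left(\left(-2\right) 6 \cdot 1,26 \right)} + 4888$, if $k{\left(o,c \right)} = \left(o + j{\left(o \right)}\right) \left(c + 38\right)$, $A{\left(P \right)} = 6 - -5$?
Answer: $7128$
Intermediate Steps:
$A{\left(P \right)} = 11$ ($A{\left(P \right)} = 6 + 5 = 11$)
$j{\left(g \right)} = 11 + g^{2} + 9 g$ ($j{\left(g \right)} = \left(g^{2} + 9 g\right) + 11 = 11 + g^{2} + 9 g$)
$k{\left(o,c \right)} = \left(38 + c\right) \left(11 + o^{2} + 10 o\right)$ ($k{\left(o,c \right)} = \left(o + \left(11 + o^{2} + 9 o\right)\right) \left(c + 38\right) = \left(11 + o^{2} + 10 o\right) \left(38 + c\right) = \left(38 + c\right) \left(11 + o^{2} + 10 o\right)$)
$k{\left(\left(-2\right) 6 \cdot 1,26 \right)} + 4888 = \left(418 + 38 \left(\left(-2\right) 6 \cdot 1\right)^{2} + 380 \left(-2\right) 6 \cdot 1 + 26 \left(-2\right) 6 \cdot 1 + 26 \left(11 + \left(\left(-2\right) 6 \cdot 1\right)^{2} + 9 \left(-2\right) 6 \cdot 1\right)\right) + 4888 = \left(418 + 38 \left(\left(-12\right) 1\right)^{2} + 380 \left(\left(-12\right) 1\right) + 26 \left(\left(-12\right) 1\right) + 26 \left(11 + \left(\left(-12\right) 1\right)^{2} + 9 \left(\left(-12\right) 1\right)\right)\right) + 4888 = \left(418 + 38 \left(-12\right)^{2} + 380 \left(-12\right) + 26 \left(-12\right) + 26 \left(11 + \left(-12\right)^{2} + 9 \left(-12\right)\right)\right) + 4888 = \left(418 + 38 \cdot 144 - 4560 - 312 + 26 \left(11 + 144 - 108\right)\right) + 4888 = \left(418 + 5472 - 4560 - 312 + 26 \cdot 47\right) + 4888 = \left(418 + 5472 - 4560 - 312 + 1222\right) + 4888 = 2240 + 4888 = 7128$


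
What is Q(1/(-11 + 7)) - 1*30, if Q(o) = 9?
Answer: -21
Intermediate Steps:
Q(1/(-11 + 7)) - 1*30 = 9 - 1*30 = 9 - 30 = -21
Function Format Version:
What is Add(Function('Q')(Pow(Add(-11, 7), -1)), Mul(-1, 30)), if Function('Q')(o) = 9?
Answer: -21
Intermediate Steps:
Add(Function('Q')(Pow(Add(-11, 7), -1)), Mul(-1, 30)) = Add(9, Mul(-1, 30)) = Add(9, -30) = -21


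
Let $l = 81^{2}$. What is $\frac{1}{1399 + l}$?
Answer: $\frac{1}{7960} \approx 0.00012563$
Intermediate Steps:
$l = 6561$
$\frac{1}{1399 + l} = \frac{1}{1399 + 6561} = \frac{1}{7960}$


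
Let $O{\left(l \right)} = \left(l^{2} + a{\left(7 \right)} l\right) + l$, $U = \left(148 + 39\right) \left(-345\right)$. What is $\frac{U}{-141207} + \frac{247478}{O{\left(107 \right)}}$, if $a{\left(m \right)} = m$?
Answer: $\frac{1083014637}{52653095} \approx 20.569$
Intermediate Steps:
$U = -64515$ ($U = 187 \left(-345\right) = -64515$)
$O{\left(l \right)} = l^{2} + 8 l$ ($O{\left(l \right)} = \left(l^{2} + 7 l\right) + l = l^{2} + 8 l$)
$\frac{U}{-141207} + \frac{247478}{O{\left(107 \right)}} = - \frac{64515}{-141207} + \frac{247478}{107 \left(8 + 107\right)} = \left(-64515\right) \left(- \frac{1}{141207}\right) + \frac{247478}{107 \cdot 115} = \frac{1955}{4279} + \frac{247478}{12305} = \frac{1083014637}{52653095}$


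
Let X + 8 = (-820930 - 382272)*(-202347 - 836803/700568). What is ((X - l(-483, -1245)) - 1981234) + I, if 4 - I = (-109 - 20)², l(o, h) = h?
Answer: 7752859834633113/31844 ≈ 2.4346e+11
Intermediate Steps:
I = -16637 (I = 4 - (-109 - 20)² = 4 - 1*(-129)² = 4 - 1*16641 = 4 - 16641 = -16637)
X = 7752923415191457/31844 (X = -8 + (-820930 - 382272)*(-202347 - 836803/700568) = -8 - 1203202*(-202347 - 836803*1/700568) = -8 - 1203202*(-202347 - 76073/63688) = -8 - 1203202*(-12887151809/63688) = -8 + 7752923415446209/31844 = 7752923415191457/31844 ≈ 2.4347e+11)
((X - l(-483, -1245)) - 1981234) + I = ((7752923415191457/31844 - 1*(-1245)) - 1981234) - 16637 = ((7752923415191457/31844 + 1245) - 1981234) - 16637 = (7752923454837237/31844 - 1981234) - 16637 = 7752860364421741/31844 - 16637 = 7752859834633113/31844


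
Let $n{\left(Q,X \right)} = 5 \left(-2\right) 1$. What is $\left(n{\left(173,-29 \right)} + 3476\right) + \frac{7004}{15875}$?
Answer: $\frac{55029754}{15875} \approx 3466.4$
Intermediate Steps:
$n{\left(Q,X \right)} = -10$ ($n{\left(Q,X \right)} = \left(-10\right) 1 = -10$)
$\left(n{\left(173,-29 \right)} + 3476\right) + \frac{7004}{15875} = \left(-10 + 3476\right) + \frac{7004}{15875} = 3466 + 7004 \cdot \frac{1}{15875} = 3466 + \frac{7004}{15875} = \frac{55029754}{15875}$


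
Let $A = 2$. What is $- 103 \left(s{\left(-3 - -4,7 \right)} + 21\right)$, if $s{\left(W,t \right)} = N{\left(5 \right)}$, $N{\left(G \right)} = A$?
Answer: $-2369$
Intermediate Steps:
$N{\left(G \right)} = 2$
$s{\left(W,t \right)} = 2$
$- 103 \left(s{\left(-3 - -4,7 \right)} + 21\right) = - 103 \left(2 + 21\right) = \left(-103\right) 23 = -2369$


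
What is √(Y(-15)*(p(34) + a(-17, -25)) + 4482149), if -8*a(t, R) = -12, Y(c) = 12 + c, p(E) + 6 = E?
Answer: √17928242/2 ≈ 2117.1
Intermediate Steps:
p(E) = -6 + E
a(t, R) = 3/2 (a(t, R) = -⅛*(-12) = 3/2)
√(Y(-15)*(p(34) + a(-17, -25)) + 4482149) = √((12 - 15)*((-6 + 34) + 3/2) + 4482149) = √(-3*(28 + 3/2) + 4482149) = √(-3*59/2 + 4482149) = √(-177/2 + 4482149) = √(8964121/2) = √17928242/2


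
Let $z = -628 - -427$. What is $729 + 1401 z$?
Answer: $-280872$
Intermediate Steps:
$z = -201$ ($z = -628 + 427 = -201$)
$729 + 1401 z = 729 + 1401 \left(-201\right) = 729 - 281601 = -280872$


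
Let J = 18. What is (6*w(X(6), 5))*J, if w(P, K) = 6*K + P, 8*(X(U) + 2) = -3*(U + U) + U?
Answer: 2619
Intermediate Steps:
X(U) = -2 - 5*U/8 (X(U) = -2 + (-3*(U + U) + U)/8 = -2 + (-6*U + U)/8 = -2 + (-5*U)/8 = -2 - 5*U/8)
w(P, K) = P + 6*K
(6*w(X(6), 5))*J = (6*((-2 - 5/8*6) + 6*5))*18 = (6*((-2 - 15/4) + 30))*18 = (6*(-23/4 + 30))*18 = (6*(97/4))*18 = (291/2)*18 = 2619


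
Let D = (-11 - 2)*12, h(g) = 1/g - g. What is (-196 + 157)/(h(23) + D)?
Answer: 299/1372 ≈ 0.21793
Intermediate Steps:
h(g) = 1/g - g
D = -156 (D = -13*12 = -156)
(-196 + 157)/(h(23) + D) = (-196 + 157)/((1/23 - 1*23) - 156) = -39/((1/23 - 23) - 156) = -39/(-528/23 - 156) = -39/(-4116/23) = -39*(-23/4116) = 299/1372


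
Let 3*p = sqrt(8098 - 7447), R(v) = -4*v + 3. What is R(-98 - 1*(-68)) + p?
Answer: 123 + sqrt(651)/3 ≈ 131.50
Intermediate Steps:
R(v) = 3 - 4*v
p = sqrt(651)/3 (p = sqrt(8098 - 7447)/3 = sqrt(651)/3 ≈ 8.5049)
R(-98 - 1*(-68)) + p = (3 - 4*(-98 - 1*(-68))) + sqrt(651)/3 = (3 - 4*(-98 + 68)) + sqrt(651)/3 = (3 - 4*(-30)) + sqrt(651)/3 = (3 + 120) + sqrt(651)/3 = 123 + sqrt(651)/3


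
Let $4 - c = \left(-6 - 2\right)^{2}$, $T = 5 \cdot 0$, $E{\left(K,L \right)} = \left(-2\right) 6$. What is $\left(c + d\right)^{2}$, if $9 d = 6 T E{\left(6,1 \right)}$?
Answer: $3600$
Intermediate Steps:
$E{\left(K,L \right)} = -12$
$T = 0$
$d = 0$ ($d = \frac{6 \cdot 0 \left(-12\right)}{9} = \frac{0 \left(-12\right)}{9} = \frac{1}{9} \cdot 0 = 0$)
$c = -60$ ($c = 4 - \left(-6 - 2\right)^{2} = 4 - \left(-8\right)^{2} = 4 - 64 = -60$)
$\left(c + d\right)^{2} = \left(-60 + 0\right)^{2} = \left(-60\right)^{2} = 3600$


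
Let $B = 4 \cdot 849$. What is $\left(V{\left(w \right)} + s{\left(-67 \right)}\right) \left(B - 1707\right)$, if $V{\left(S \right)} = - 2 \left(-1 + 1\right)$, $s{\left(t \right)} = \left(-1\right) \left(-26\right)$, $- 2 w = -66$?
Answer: $43914$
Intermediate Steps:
$w = 33$ ($w = \left(- \frac{1}{2}\right) \left(-66\right) = 33$)
$s{\left(t \right)} = 26$
$B = 3396$
$V{\left(S \right)} = 0$ ($V{\left(S \right)} = \left(-2\right) 0 = 0$)
$\left(V{\left(w \right)} + s{\left(-67 \right)}\right) \left(B - 1707\right) = \left(0 + 26\right) \left(3396 - 1707\right) = 26 \cdot 1689 = 43914$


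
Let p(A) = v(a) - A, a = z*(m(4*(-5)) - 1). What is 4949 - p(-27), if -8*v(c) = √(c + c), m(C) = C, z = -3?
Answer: 4922 + 3*√14/8 ≈ 4923.4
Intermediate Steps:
a = 63 (a = -3*(4*(-5) - 1) = -3*(-20 - 1) = -3*(-21) = 63)
v(c) = -√2*√c/8 (v(c) = -√(c + c)/8 = -√2*√c/8)
p(A) = -A - 3*√14/8 (p(A) = -√2*√63/8 - A = -√2*3*√7/8 - A = -3*√14/8 - A = -A - 3*√14/8)
4949 - p(-27) = 4949 - (-1*(-27) - 3*√14/8) = 4949 - (27 - 3*√14/8) = 4949 + (-27 + 3*√14/8) = 4922 + 3*√14/8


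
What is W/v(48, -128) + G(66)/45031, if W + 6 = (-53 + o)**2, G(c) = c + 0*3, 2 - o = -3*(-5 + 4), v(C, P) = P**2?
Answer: 66060777/368893952 ≈ 0.17908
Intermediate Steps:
o = -1 (o = 2 - (-3)*(-5 + 4) = 2 - (-3)*(-1) = 2 - 1*3 = 2 - 3 = -1)
G(c) = c (G(c) = c + 0 = c)
W = 2910 (W = -6 + (-53 - 1)**2 = -6 + (-54)**2 = -6 + 2916 = 2910)
W/v(48, -128) + G(66)/45031 = 2910/((-128)**2) + 66/45031 = 2910/16384 + 66*(1/45031) = 2910*(1/16384) + 66/45031 = 1455/8192 + 66/45031 = 66060777/368893952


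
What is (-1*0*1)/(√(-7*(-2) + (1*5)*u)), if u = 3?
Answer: 0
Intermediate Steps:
(-1*0*1)/(√(-7*(-2) + (1*5)*u)) = (-1*0*1)/(√(-7*(-2) + (1*5)*3)) = (0*1)/(√(14 + 5*3)) = 0/(√(14 + 15)) = 0/(√29) = 0*(√29/29) = 0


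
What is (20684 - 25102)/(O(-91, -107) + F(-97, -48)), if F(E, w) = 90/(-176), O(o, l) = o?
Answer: 388784/8053 ≈ 48.278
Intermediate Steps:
F(E, w) = -45/88 (F(E, w) = 90*(-1/176) = -45/88)
(20684 - 25102)/(O(-91, -107) + F(-97, -48)) = (20684 - 25102)/(-91 - 45/88) = -4418/(-8053/88) = -4418*(-88/8053) = 388784/8053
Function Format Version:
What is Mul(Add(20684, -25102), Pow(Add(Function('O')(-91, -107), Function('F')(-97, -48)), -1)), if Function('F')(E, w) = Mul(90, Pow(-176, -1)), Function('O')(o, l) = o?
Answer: Rational(388784, 8053) ≈ 48.278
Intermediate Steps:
Function('F')(E, w) = Rational(-45, 88) (Function('F')(E, w) = Mul(90, Rational(-1, 176)) = Rational(-45, 88))
Mul(Add(20684, -25102), Pow(Add(Function('O')(-91, -107), Function('F')(-97, -48)), -1)) = Mul(Add(20684, -25102), Pow(Add(-91, Rational(-45, 88)), -1)) = Mul(-4418, Pow(Rational(-8053, 88), -1)) = Mul(-4418, Rational(-88, 8053)) = Rational(388784, 8053)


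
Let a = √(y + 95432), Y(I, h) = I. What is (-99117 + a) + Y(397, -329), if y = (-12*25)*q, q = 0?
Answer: -98720 + 2*√23858 ≈ -98411.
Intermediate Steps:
y = 0 (y = -12*25*0 = -300*0 = 0)
a = 2*√23858 (a = √(0 + 95432) = √95432 = 2*√23858 ≈ 308.92)
(-99117 + a) + Y(397, -329) = (-99117 + 2*√23858) + 397 = -98720 + 2*√23858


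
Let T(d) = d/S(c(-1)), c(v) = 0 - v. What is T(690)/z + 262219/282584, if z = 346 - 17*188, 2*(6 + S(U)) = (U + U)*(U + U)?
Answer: 26535663/26845480 ≈ 0.98846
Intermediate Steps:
c(v) = -v
S(U) = -6 + 2*U² (S(U) = -6 + ((U + U)*(U + U))/2 = -6 + ((2*U)*(2*U))/2 = -6 + (4*U²)/2 = -6 + 2*U²)
z = -2850 (z = 346 - 3196 = -2850)
T(d) = -d/4 (T(d) = d/(-6 + 2*(-1*(-1))²) = d/(-6 + 2*1²) = d/(-6 + 2*1) = d/(-6 + 2) = d/(-4) = d*(-¼) = -d/4)
T(690)/z + 262219/282584 = -¼*690/(-2850) + 262219/282584 = -345/2*(-1/2850) + 262219*(1/282584) = 23/380 + 262219/282584 = 26535663/26845480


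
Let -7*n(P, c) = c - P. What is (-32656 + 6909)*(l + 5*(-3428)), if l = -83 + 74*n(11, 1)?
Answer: 3085031287/7 ≈ 4.4072e+8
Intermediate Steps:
n(P, c) = -c/7 + P/7 (n(P, c) = -(c - P)/7 = -c/7 + P/7)
l = 159/7 (l = -83 + 74*(-⅐*1 + (⅐)*11) = -83 + 74*(-⅐ + 11/7) = -83 + 74*(10/7) = -83 + 740/7 = 159/7 ≈ 22.714)
(-32656 + 6909)*(l + 5*(-3428)) = (-32656 + 6909)*(159/7 + 5*(-3428)) = -25747*(159/7 - 17140) = -25747*(-119821/7) = 3085031287/7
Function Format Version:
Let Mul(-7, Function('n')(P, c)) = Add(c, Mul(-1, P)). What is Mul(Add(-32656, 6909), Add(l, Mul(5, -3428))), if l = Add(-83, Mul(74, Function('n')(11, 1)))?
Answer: Rational(3085031287, 7) ≈ 4.4072e+8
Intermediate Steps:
Function('n')(P, c) = Add(Mul(Rational(-1, 7), c), Mul(Rational(1, 7), P)) (Function('n')(P, c) = Mul(Rational(-1, 7), Add(c, Mul(-1, P))) = Add(Mul(Rational(-1, 7), c), Mul(Rational(1, 7), P)))
l = Rational(159, 7) (l = Add(-83, Mul(74, Add(Mul(Rational(-1, 7), 1), Mul(Rational(1, 7), 11)))) = Add(-83, Mul(74, Add(Rational(-1, 7), Rational(11, 7)))) = Add(-83, Mul(74, Rational(10, 7))) = Add(-83, Rational(740, 7)) = Rational(159, 7) ≈ 22.714)
Mul(Add(-32656, 6909), Add(l, Mul(5, -3428))) = Mul(Add(-32656, 6909), Add(Rational(159, 7), Mul(5, -3428))) = Mul(-25747, Add(Rational(159, 7), -17140)) = Mul(-25747, Rational(-119821, 7)) = Rational(3085031287, 7)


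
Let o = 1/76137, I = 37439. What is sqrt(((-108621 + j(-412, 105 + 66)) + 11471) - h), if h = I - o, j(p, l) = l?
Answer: I*sqrt(779200011247305)/76137 ≈ 366.63*I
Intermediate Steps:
o = 1/76137 ≈ 1.3134e-5
h = 2850493142/76137 (h = 37439 - 1*1/76137 = 37439 - 1/76137 = 2850493142/76137 ≈ 37439.)
sqrt(((-108621 + j(-412, 105 + 66)) + 11471) - h) = sqrt(((-108621 + (105 + 66)) + 11471) - 1*2850493142/76137) = sqrt(((-108621 + 171) + 11471) - 2850493142/76137) = sqrt((-108450 + 11471) - 2850493142/76137) = sqrt(-96979 - 2850493142/76137) = sqrt(-10234183265/76137) = I*sqrt(779200011247305)/76137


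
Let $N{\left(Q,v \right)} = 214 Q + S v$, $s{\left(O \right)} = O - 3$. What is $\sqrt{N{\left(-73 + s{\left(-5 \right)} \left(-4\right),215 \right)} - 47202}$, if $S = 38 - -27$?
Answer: $i \sqrt{42001} \approx 204.94 i$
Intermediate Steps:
$S = 65$ ($S = 38 + 27 = 65$)
$s{\left(O \right)} = -3 + O$
$N{\left(Q,v \right)} = 65 v + 214 Q$ ($N{\left(Q,v \right)} = 214 Q + 65 v = 65 v + 214 Q$)
$\sqrt{N{\left(-73 + s{\left(-5 \right)} \left(-4\right),215 \right)} - 47202} = \sqrt{\left(65 \cdot 215 + 214 \left(-73 + \left(-3 - 5\right) \left(-4\right)\right)\right) - 47202} = \sqrt{\left(13975 + 214 \left(-73 - -32\right)\right) - 47202} = \sqrt{\left(13975 + 214 \left(-73 + 32\right)\right) - 47202} = \sqrt{\left(13975 + 214 \left(-41\right)\right) - 47202} = \sqrt{\left(13975 - 8774\right) - 47202} = \sqrt{5201 - 47202} = \sqrt{-42001} = i \sqrt{42001}$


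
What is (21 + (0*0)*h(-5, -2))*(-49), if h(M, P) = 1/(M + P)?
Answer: -1029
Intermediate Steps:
(21 + (0*0)*h(-5, -2))*(-49) = (21 + (0*0)/(-5 - 2))*(-49) = (21 + 0/(-7))*(-49) = (21 + 0*(-⅐))*(-49) = (21 + 0)*(-49) = 21*(-49) = -1029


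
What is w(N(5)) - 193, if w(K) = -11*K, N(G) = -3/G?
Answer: -932/5 ≈ -186.40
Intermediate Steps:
w(N(5)) - 193 = -(-33)/5 - 193 = -11*(-⅗) - 193 = 33/5 - 193 = -932/5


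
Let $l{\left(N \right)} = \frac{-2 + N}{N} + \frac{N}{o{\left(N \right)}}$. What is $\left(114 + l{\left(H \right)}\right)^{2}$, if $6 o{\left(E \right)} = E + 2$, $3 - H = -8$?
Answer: $\frac{293951025}{20449} \approx 14375.0$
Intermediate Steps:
$H = 11$ ($H = 3 - -8 = 3 + 8 = 11$)
$o{\left(E \right)} = \frac{1}{3} + \frac{E}{6}$ ($o{\left(E \right)} = \frac{E + 2}{6} = \frac{2 + E}{6} = \frac{1}{3} + \frac{E}{6}$)
$l{\left(N \right)} = \frac{N}{\frac{1}{3} + \frac{N}{6}} + \frac{-2 + N}{N}$ ($l{\left(N \right)} = \frac{-2 + N}{N} + \frac{N}{\frac{1}{3} + \frac{N}{6}} = \frac{N}{\frac{1}{3} + \frac{N}{6}} + \frac{-2 + N}{N}$)
$\left(114 + l{\left(H \right)}\right)^{2} = \left(114 + \frac{-4 + 7 \cdot 11^{2}}{11 \left(2 + 11\right)}\right)^{2} = \left(114 + \frac{-4 + 7 \cdot 121}{11 \cdot 13}\right)^{2} = \left(114 + \frac{1}{11} \cdot \frac{1}{13} \left(-4 + 847\right)\right)^{2} = \left(114 + \frac{1}{11} \cdot \frac{1}{13} \cdot 843\right)^{2} = \left(114 + \frac{843}{143}\right)^{2} = \left(\frac{17145}{143}\right)^{2} = \frac{293951025}{20449}$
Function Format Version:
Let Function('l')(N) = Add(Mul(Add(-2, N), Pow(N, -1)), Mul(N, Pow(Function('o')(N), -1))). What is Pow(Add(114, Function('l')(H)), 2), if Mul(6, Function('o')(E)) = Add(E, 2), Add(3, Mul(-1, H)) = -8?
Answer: Rational(293951025, 20449) ≈ 14375.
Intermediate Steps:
H = 11 (H = Add(3, Mul(-1, -8)) = Add(3, 8) = 11)
Function('o')(E) = Add(Rational(1, 3), Mul(Rational(1, 6), E)) (Function('o')(E) = Mul(Rational(1, 6), Add(E, 2)) = Mul(Rational(1, 6), Add(2, E)) = Add(Rational(1, 3), Mul(Rational(1, 6), E)))
Function('l')(N) = Add(Mul(N, Pow(Add(Rational(1, 3), Mul(Rational(1, 6), N)), -1)), Mul(Pow(N, -1), Add(-2, N))) (Function('l')(N) = Add(Mul(Add(-2, N), Pow(N, -1)), Mul(N, Pow(Add(Rational(1, 3), Mul(Rational(1, 6), N)), -1))) = Add(Mul(Pow(N, -1), Add(-2, N)), Mul(N, Pow(Add(Rational(1, 3), Mul(Rational(1, 6), N)), -1))) = Add(Mul(N, Pow(Add(Rational(1, 3), Mul(Rational(1, 6), N)), -1)), Mul(Pow(N, -1), Add(-2, N))))
Pow(Add(114, Function('l')(H)), 2) = Pow(Add(114, Mul(Pow(11, -1), Pow(Add(2, 11), -1), Add(-4, Mul(7, Pow(11, 2))))), 2) = Pow(Add(114, Mul(Rational(1, 11), Pow(13, -1), Add(-4, Mul(7, 121)))), 2) = Pow(Add(114, Mul(Rational(1, 11), Rational(1, 13), Add(-4, 847))), 2) = Pow(Add(114, Mul(Rational(1, 11), Rational(1, 13), 843)), 2) = Pow(Add(114, Rational(843, 143)), 2) = Pow(Rational(17145, 143), 2) = Rational(293951025, 20449)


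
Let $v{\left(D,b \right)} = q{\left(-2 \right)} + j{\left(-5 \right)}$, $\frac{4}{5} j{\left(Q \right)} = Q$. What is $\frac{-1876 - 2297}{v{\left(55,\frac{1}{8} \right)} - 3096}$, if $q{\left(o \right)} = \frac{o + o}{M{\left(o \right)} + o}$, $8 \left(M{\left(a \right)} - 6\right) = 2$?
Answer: $\frac{94588}{70339} \approx 1.3447$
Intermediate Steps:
$j{\left(Q \right)} = \frac{5 Q}{4}$
$M{\left(a \right)} = \frac{25}{4}$ ($M{\left(a \right)} = 6 + \frac{1}{8} \cdot 2 = 6 + \frac{1}{4} = \frac{25}{4}$)
$q{\left(o \right)} = \frac{2 o}{\frac{25}{4} + o}$ ($q{\left(o \right)} = \frac{o + o}{\frac{25}{4} + o} = \frac{2 o}{\frac{25}{4} + o}$)
$v{\left(D,b \right)} = - \frac{489}{68}$ ($v{\left(D,b \right)} = 8 \left(-2\right) \frac{1}{25 + 4 \left(-2\right)} + \frac{5}{4} \left(-5\right) = 8 \left(-2\right) \frac{1}{25 - 8} - \frac{25}{4} = 8 \left(-2\right) \frac{1}{17} - \frac{25}{4} = - \frac{16}{17} - \frac{25}{4} = - \frac{489}{68}$)
$\frac{-1876 - 2297}{v{\left(55,\frac{1}{8} \right)} - 3096} = \frac{-1876 - 2297}{- \frac{489}{68} - 3096} = - \frac{4173}{- \frac{211017}{68}} = \left(-4173\right) \left(- \frac{68}{211017}\right) = \frac{94588}{70339}$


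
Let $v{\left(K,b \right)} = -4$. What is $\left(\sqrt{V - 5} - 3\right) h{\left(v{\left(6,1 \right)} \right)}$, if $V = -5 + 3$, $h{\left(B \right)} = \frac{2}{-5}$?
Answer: $\frac{6}{5} - \frac{2 i \sqrt{7}}{5} \approx 1.2 - 1.0583 i$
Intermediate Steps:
$h{\left(B \right)} = - \frac{2}{5}$ ($h{\left(B \right)} = 2 \left(- \frac{1}{5}\right) = - \frac{2}{5}$)
$V = -2$
$\left(\sqrt{V - 5} - 3\right) h{\left(v{\left(6,1 \right)} \right)} = \left(\sqrt{-2 - 5} - 3\right) \left(- \frac{2}{5}\right) = \left(\sqrt{-7} - 3\right) \left(- \frac{2}{5}\right) = \left(i \sqrt{7} - 3\right) \left(- \frac{2}{5}\right) = \left(-3 + i \sqrt{7}\right) \left(- \frac{2}{5}\right) = \frac{6}{5} - \frac{2 i \sqrt{7}}{5}$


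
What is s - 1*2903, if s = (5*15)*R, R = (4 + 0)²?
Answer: -1703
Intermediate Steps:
R = 16 (R = 4² = 16)
s = 1200 (s = (5*15)*16 = 75*16 = 1200)
s - 1*2903 = 1200 - 1*2903 = 1200 - 2903 = -1703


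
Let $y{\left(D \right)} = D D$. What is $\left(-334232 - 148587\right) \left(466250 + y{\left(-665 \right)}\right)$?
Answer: $-438628991025$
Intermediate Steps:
$y{\left(D \right)} = D^{2}$
$\left(-334232 - 148587\right) \left(466250 + y{\left(-665 \right)}\right) = \left(-334232 - 148587\right) \left(466250 + \left(-665\right)^{2}\right) = - 482819 \left(466250 + 442225\right) = \left(-482819\right) 908475 = -438628991025$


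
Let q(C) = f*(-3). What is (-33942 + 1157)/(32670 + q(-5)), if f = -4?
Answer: -32785/32682 ≈ -1.0032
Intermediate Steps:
q(C) = 12 (q(C) = -4*(-3) = 12)
(-33942 + 1157)/(32670 + q(-5)) = (-33942 + 1157)/(32670 + 12) = -32785/32682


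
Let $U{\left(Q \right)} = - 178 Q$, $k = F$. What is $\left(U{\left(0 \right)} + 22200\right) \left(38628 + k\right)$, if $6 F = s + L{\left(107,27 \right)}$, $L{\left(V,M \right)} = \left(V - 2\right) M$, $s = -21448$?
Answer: $788673500$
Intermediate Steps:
$L{\left(V,M \right)} = M \left(-2 + V\right)$ ($L{\left(V,M \right)} = \left(-2 + V\right) M = M \left(-2 + V\right)$)
$F = - \frac{18613}{6}$ ($F = \frac{-21448 + 27 \left(-2 + 107\right)}{6} = \frac{-21448 + 27 \cdot 105}{6} = \frac{-21448 + 2835}{6} = \frac{1}{6} \left(-18613\right) = - \frac{18613}{6} \approx -3102.2$)
$k = - \frac{18613}{6} \approx -3102.2$
$\left(U{\left(0 \right)} + 22200\right) \left(38628 + k\right) = \left(\left(-178\right) 0 + 22200\right) \left(38628 - \frac{18613}{6}\right) = \left(0 + 22200\right) \frac{213155}{6} = 22200 \cdot \frac{213155}{6} = 788673500$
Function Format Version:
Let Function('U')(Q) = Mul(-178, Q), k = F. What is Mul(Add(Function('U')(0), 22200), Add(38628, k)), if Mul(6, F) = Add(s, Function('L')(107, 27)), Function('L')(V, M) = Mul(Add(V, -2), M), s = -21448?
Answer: 788673500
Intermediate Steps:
Function('L')(V, M) = Mul(M, Add(-2, V)) (Function('L')(V, M) = Mul(Add(-2, V), M) = Mul(M, Add(-2, V)))
F = Rational(-18613, 6) (F = Mul(Rational(1, 6), Add(-21448, Mul(27, Add(-2, 107)))) = Mul(Rational(1, 6), Add(-21448, Mul(27, 105))) = Mul(Rational(1, 6), Add(-21448, 2835)) = Mul(Rational(1, 6), -18613) = Rational(-18613, 6) ≈ -3102.2)
k = Rational(-18613, 6) ≈ -3102.2
Mul(Add(Function('U')(0), 22200), Add(38628, k)) = Mul(Add(Mul(-178, 0), 22200), Add(38628, Rational(-18613, 6))) = Mul(Add(0, 22200), Rational(213155, 6)) = Mul(22200, Rational(213155, 6)) = 788673500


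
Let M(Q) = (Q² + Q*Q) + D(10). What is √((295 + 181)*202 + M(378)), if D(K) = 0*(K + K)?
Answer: 4*√23870 ≈ 618.00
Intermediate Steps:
D(K) = 0 (D(K) = 0*(2*K) = 0)
M(Q) = 2*Q² (M(Q) = (Q² + Q*Q) + 0 = (Q² + Q²) + 0 = 2*Q² + 0 = 2*Q²)
√((295 + 181)*202 + M(378)) = √((295 + 181)*202 + 2*378²) = √(476*202 + 2*142884) = √(96152 + 285768) = √381920 = 4*√23870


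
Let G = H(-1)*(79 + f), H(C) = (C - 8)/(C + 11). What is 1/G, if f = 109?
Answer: -5/846 ≈ -0.0059102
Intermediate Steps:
H(C) = (-8 + C)/(11 + C)
G = -846/5 (G = ((-8 - 1)/(11 - 1))*(79 + 109) = (-9/10)*188 = ((1/10)*(-9))*188 = -9/10*188 = -846/5 ≈ -169.20)
1/G = 1/(-846/5) = -5/846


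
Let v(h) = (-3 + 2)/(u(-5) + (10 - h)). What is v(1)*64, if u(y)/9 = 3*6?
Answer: -64/171 ≈ -0.37427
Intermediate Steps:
u(y) = 162 (u(y) = 9*(3*6) = 9*18 = 162)
v(h) = -1/(172 - h) (v(h) = (-3 + 2)/(162 + (10 - h)) = -1/(172 - h))
v(1)*64 = 64/(-172 + 1) = 64/(-171) = -1/171*64 = -64/171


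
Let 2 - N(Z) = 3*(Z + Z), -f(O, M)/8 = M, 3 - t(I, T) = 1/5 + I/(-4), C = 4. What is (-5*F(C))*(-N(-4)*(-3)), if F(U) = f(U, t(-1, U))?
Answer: 7956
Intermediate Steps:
t(I, T) = 14/5 + I/4 (t(I, T) = 3 - (1/5 + I/(-4)) = 3 - (1*(1/5) + I*(-1/4)) = 3 - (1/5 - I/4) = 3 + (-1/5 + I/4) = 14/5 + I/4)
f(O, M) = -8*M
F(U) = -102/5 (F(U) = -8*(14/5 + (1/4)*(-1)) = -8*(14/5 - 1/4) = -8*51/20 = -102/5)
N(Z) = 2 - 6*Z (N(Z) = 2 - 3*(Z + Z) = 2 - 3*2*Z = 2 - 6*Z)
(-5*F(C))*(-N(-4)*(-3)) = (-5*(-102/5))*(-(2 - 6*(-4))*(-3)) = 102*(-(2 + 24)*(-3)) = 102*(-1*26*(-3)) = 102*(-26*(-3)) = 102*78 = 7956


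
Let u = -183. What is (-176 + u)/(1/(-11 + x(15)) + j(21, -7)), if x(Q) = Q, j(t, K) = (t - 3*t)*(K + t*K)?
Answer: -1436/25873 ≈ -0.055502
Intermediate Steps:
j(t, K) = -2*t*(K + K*t) (j(t, K) = (-2*t)*(K + K*t) = -2*t*(K + K*t))
(-176 + u)/(1/(-11 + x(15)) + j(21, -7)) = (-176 - 183)/(1/(-11 + 15) - 2*(-7)*21*(1 + 21)) = -359/(1/4 - 2*(-7)*21*22) = -359/(¼ + 6468) = -359/25873/4 = -359*4/25873 = -1436/25873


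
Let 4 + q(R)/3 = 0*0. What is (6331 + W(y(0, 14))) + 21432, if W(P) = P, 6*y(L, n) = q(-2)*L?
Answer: 27763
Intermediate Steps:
q(R) = -12 (q(R) = -12 + 3*(0*0) = -12 + 3*0 = -12 + 0 = -12)
y(L, n) = -2*L (y(L, n) = (-12*L)/6 = -2*L)
(6331 + W(y(0, 14))) + 21432 = (6331 - 2*0) + 21432 = (6331 + 0) + 21432 = 6331 + 21432 = 27763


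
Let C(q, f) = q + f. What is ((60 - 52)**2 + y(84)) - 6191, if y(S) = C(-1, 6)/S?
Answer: -514663/84 ≈ -6126.9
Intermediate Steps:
C(q, f) = f + q
y(S) = 5/S (y(S) = (6 - 1)/S = 5/S)
((60 - 52)**2 + y(84)) - 6191 = ((60 - 52)**2 + 5/84) - 6191 = (8**2 + 5*(1/84)) - 6191 = (64 + 5/84) - 6191 = 5381/84 - 6191 = -514663/84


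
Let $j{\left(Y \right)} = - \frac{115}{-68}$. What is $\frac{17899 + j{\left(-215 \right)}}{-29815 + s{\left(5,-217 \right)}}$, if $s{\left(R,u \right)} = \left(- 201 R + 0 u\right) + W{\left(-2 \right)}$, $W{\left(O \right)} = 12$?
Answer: $- \frac{1217247}{2094944} \approx -0.58104$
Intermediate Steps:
$j{\left(Y \right)} = \frac{115}{68}$ ($j{\left(Y \right)} = \left(-115\right) \left(- \frac{1}{68}\right) = \frac{115}{68}$)
$s{\left(R,u \right)} = 12 - 201 R$ ($s{\left(R,u \right)} = \left(- 201 R + 0 u\right) + 12 = \left(- 201 R + 0\right) + 12 = - 201 R + 12 = 12 - 201 R$)
$\frac{17899 + j{\left(-215 \right)}}{-29815 + s{\left(5,-217 \right)}} = \frac{17899 + \frac{115}{68}}{-29815 + \left(12 - 1005\right)} = \frac{1217247}{68 \left(-29815 + \left(12 - 1005\right)\right)} = \frac{1217247}{68 \left(-29815 - 993\right)} = \frac{1217247}{68 \left(-30808\right)} = \frac{1217247}{68} \left(- \frac{1}{30808}\right) = - \frac{1217247}{2094944}$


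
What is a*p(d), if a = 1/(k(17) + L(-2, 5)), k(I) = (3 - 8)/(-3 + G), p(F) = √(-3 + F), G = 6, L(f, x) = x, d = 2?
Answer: 3*I/10 ≈ 0.3*I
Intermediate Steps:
k(I) = -5/3 (k(I) = (3 - 8)/(-3 + 6) = -5/3)
a = 3/10 (a = 1/(-5/3 + 5) = 1/(10/3) = 3/10 ≈ 0.30000)
a*p(d) = 3*√(-3 + 2)/10 = 3*√(-1)/10 = 3*I/10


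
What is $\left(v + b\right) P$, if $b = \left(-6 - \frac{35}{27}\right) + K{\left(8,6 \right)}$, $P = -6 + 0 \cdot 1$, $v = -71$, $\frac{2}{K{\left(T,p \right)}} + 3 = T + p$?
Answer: $\frac{46400}{99} \approx 468.69$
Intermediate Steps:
$K{\left(T,p \right)} = \frac{2}{-3 + T + p}$ ($K{\left(T,p \right)} = \frac{2}{-3 + \left(T + p\right)} = \frac{2}{-3 + T + p}$)
$P = -6$ ($P = -6 + 0 = -6$)
$b = - \frac{2113}{297}$ ($b = \left(-6 - \frac{35}{27}\right) + \frac{2}{-3 + 8 + 6} = \left(-6 - \frac{35}{27}\right) + \frac{2}{11} = \left(-6 - \frac{35}{27}\right) + 2 \cdot \frac{1}{11} = - \frac{197}{27} + \frac{2}{11} = - \frac{2113}{297} \approx -7.1145$)
$\left(v + b\right) P = \left(-71 - \frac{2113}{297}\right) \left(-6\right) = \left(- \frac{23200}{297}\right) \left(-6\right) = \frac{46400}{99}$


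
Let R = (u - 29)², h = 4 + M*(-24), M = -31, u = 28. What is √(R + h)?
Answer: √749 ≈ 27.368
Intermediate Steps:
h = 748 (h = 4 - 31*(-24) = 4 + 744 = 748)
R = 1 (R = (28 - 29)² = (-1)² = 1)
√(R + h) = √(1 + 748) = √749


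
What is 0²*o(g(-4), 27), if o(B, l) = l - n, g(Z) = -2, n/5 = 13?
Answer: 0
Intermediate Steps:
n = 65 (n = 5*13 = 65)
o(B, l) = -65 + l (o(B, l) = l - 1*65 = l - 65 = -65 + l)
0²*o(g(-4), 27) = 0²*(-65 + 27) = 0*(-38) = 0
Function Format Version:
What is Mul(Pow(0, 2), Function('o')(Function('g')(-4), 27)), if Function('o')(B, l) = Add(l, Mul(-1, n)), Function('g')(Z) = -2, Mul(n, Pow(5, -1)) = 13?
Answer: 0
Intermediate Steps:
n = 65 (n = Mul(5, 13) = 65)
Function('o')(B, l) = Add(-65, l) (Function('o')(B, l) = Add(l, Mul(-1, 65)) = Add(l, -65) = Add(-65, l))
Mul(Pow(0, 2), Function('o')(Function('g')(-4), 27)) = Mul(Pow(0, 2), Add(-65, 27)) = Mul(0, -38) = 0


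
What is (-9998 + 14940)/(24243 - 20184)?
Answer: 4942/4059 ≈ 1.2175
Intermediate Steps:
(-9998 + 14940)/(24243 - 20184) = 4942/4059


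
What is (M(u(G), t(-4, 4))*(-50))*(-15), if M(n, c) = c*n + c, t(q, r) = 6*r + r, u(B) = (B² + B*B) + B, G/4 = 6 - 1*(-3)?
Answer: 55209000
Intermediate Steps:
G = 36 (G = 4*(6 - 1*(-3)) = 4*(6 + 3) = 4*9 = 36)
u(B) = B + 2*B² (u(B) = (B² + B²) + B = 2*B² + B = B + 2*B²)
t(q, r) = 7*r
M(n, c) = c + c*n
(M(u(G), t(-4, 4))*(-50))*(-15) = (((7*4)*(1 + 36*(1 + 2*36)))*(-50))*(-15) = ((28*(1 + 36*(1 + 72)))*(-50))*(-15) = ((28*(1 + 36*73))*(-50))*(-15) = ((28*(1 + 2628))*(-50))*(-15) = ((28*2629)*(-50))*(-15) = (73612*(-50))*(-15) = -3680600*(-15) = 55209000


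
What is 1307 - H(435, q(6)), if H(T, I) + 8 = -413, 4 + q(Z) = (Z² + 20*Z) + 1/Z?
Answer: 1728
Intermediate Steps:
q(Z) = -4 + 1/Z + Z² + 20*Z (q(Z) = -4 + ((Z² + 20*Z) + 1/Z) = -4 + (1/Z + Z² + 20*Z) = -4 + 1/Z + Z² + 20*Z)
H(T, I) = -421 (H(T, I) = -8 - 413 = -421)
1307 - H(435, q(6)) = 1307 - 1*(-421) = 1307 + 421 = 1728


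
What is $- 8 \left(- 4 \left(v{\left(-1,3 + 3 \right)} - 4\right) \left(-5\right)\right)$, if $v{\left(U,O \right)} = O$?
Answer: $-320$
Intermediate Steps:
$- 8 \left(- 4 \left(v{\left(-1,3 + 3 \right)} - 4\right) \left(-5\right)\right) = - 8 \left(- 4 \left(\left(3 + 3\right) - 4\right) \left(-5\right)\right) = - 8 \left(- 4 \left(6 - 4\right) \left(-5\right)\right) = - 8 \left(- 4 \cdot 2 \left(-5\right)\right) = - 8 \left(\left(-4\right) \left(-10\right)\right) = \left(-8\right) 40 = -320$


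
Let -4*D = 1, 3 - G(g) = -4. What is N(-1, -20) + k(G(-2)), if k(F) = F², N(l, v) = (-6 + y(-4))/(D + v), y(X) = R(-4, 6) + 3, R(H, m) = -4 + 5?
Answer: 3977/81 ≈ 49.099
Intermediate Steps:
G(g) = 7 (G(g) = 3 - 1*(-4) = 3 + 4 = 7)
D = -¼ (D = -¼*1 = -¼ ≈ -0.25000)
R(H, m) = 1
y(X) = 4 (y(X) = 1 + 3 = 4)
N(l, v) = -2/(-¼ + v) (N(l, v) = (-6 + 4)/(-¼ + v) = -2/(-¼ + v))
N(-1, -20) + k(G(-2)) = -8/(-1 + 4*(-20)) + 7² = -8/(-1 - 80) + 49 = -8/(-81) + 49 = -8*(-1/81) + 49 = 8/81 + 49 = 3977/81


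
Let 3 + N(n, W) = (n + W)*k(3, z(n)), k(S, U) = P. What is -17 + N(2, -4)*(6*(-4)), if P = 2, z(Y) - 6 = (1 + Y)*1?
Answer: 151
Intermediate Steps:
z(Y) = 7 + Y (z(Y) = 6 + (1 + Y)*1 = 6 + (1 + Y) = 7 + Y)
k(S, U) = 2
N(n, W) = -3 + 2*W + 2*n (N(n, W) = -3 + (n + W)*2 = -3 + (W + n)*2 = -3 + (2*W + 2*n) = -3 + 2*W + 2*n)
-17 + N(2, -4)*(6*(-4)) = -17 + (-3 + 2*(-4) + 2*2)*(6*(-4)) = -17 + (-3 - 8 + 4)*(-24) = -17 - 7*(-24) = -17 + 168 = 151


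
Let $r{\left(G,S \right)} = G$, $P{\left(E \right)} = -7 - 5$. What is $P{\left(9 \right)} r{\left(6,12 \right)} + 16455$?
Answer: $16383$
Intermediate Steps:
$P{\left(E \right)} = -12$ ($P{\left(E \right)} = -7 - 5 = -12$)
$P{\left(9 \right)} r{\left(6,12 \right)} + 16455 = \left(-12\right) 6 + 16455 = -72 + 16455 = 16383$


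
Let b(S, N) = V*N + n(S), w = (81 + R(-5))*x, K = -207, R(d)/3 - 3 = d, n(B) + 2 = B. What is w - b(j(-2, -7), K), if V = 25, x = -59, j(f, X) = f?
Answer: 754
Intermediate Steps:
n(B) = -2 + B
R(d) = 9 + 3*d
w = -4425 (w = (81 + (9 + 3*(-5)))*(-59) = (81 + (9 - 15))*(-59) = (81 - 6)*(-59) = 75*(-59) = -4425)
b(S, N) = -2 + S + 25*N (b(S, N) = 25*N + (-2 + S) = -2 + S + 25*N)
w - b(j(-2, -7), K) = -4425 - (-2 - 2 + 25*(-207)) = -4425 - (-2 - 2 - 5175) = -4425 - 1*(-5179) = -4425 + 5179 = 754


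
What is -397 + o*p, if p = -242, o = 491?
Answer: -119219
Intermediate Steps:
-397 + o*p = -397 + 491*(-242) = -397 - 118822 = -119219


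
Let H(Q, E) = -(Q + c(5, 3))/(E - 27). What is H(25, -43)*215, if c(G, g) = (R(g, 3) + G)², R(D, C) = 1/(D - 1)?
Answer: 9503/56 ≈ 169.70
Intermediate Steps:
R(D, C) = 1/(-1 + D)
c(G, g) = (G + 1/(-1 + g))² (c(G, g) = (1/(-1 + g) + G)² = (G + 1/(-1 + g))²)
H(Q, E) = -(121/4 + Q)/(-27 + E) (H(Q, E) = -(Q + (5 + 1/(-1 + 3))²)/(E - 27) = -(Q + (5 + 1/2)²)/(-27 + E) = -(Q + (5 + ½)²)/(-27 + E) = -(Q + (11/2)²)/(-27 + E) = -(Q + 121/4)/(-27 + E) = -(121/4 + Q)/(-27 + E))
H(25, -43)*215 = ((-121/4 - 1*25)/(-27 - 43))*215 = ((-121/4 - 25)/(-70))*215 = -1/70*(-221/4)*215 = (221/280)*215 = 9503/56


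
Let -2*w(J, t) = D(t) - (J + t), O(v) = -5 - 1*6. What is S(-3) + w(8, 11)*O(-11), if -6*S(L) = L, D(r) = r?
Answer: -87/2 ≈ -43.500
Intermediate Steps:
S(L) = -L/6
O(v) = -11 (O(v) = -5 - 6 = -11)
w(J, t) = J/2 (w(J, t) = -(t - (J + t))/2 = -(t + (-J - t))/2 = -(-1)*J/2 = J/2)
S(-3) + w(8, 11)*O(-11) = -⅙*(-3) + ((½)*8)*(-11) = ½ + 4*(-11) = ½ - 44 = -87/2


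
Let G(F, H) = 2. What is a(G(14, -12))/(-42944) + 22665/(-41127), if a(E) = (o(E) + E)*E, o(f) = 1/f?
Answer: -324510465/588719296 ≈ -0.55121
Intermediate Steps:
a(E) = E*(E + 1/E) (a(E) = (1/E + E)*E = (E + 1/E)*E = E*(E + 1/E))
a(G(14, -12))/(-42944) + 22665/(-41127) = (1 + 2²)/(-42944) + 22665/(-41127) = (1 + 4)*(-1/42944) + 22665*(-1/41127) = 5*(-1/42944) - 7555/13709 = -5/42944 - 7555/13709 = -324510465/588719296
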